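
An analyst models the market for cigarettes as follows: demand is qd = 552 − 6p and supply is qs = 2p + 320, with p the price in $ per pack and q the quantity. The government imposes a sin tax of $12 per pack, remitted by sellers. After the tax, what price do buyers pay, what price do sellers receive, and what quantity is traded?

Buyers pay $32; sellers receive $20; quantity = 360.

Before the tax: set 552 − 6p = 2p + 320 → p* = $29, q* = 378.
With the tax collected from sellers, supply shifts: qs = 2(p − 12) + 320.
New equilibrium: buyers pay $32, sellers receive $20, q = 360. (Wedge: pb − ps = 12.)
The less price-elastic side of the market bears the larger share of a per-unit tax.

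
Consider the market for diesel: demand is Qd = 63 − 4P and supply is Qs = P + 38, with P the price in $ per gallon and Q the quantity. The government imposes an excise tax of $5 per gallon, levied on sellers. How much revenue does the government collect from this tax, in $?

Without the tax, 63 − 4P = P + 38 gives 5P = 25, so P* = $5 and Q* = 43.
With the tax collected from sellers, supply shifts: Qs = (P − 5) + 38.
New equilibrium: consumers pay $6, sellers receive $1, Q = 39. (Wedge: Pb − Ps = 5.)
Revenue = t · Q = 5 · 39 = $195.

Tax revenue = $195.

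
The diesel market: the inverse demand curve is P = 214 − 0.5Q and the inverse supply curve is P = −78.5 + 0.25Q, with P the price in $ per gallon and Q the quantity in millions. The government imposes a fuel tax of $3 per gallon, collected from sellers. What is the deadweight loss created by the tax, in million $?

Deadweight loss = $6 million.

Inverting to Q(P) form: Qd = 428 − 2P; Qs = 4P + 314.
Before the tax: set 428 − 2P = 4P + 314 → P* = $19, Q* = 390.
With the tax collected from sellers, supply shifts: Qs = 4(P − 3) + 314.
Solving gives Q = 386 with buyers paying $21 and sellers receiving $18 (the $3 wedge).
Quantity falls by |ΔQ| = |390 − 386| = 4.
DWL = ½ · t · |ΔQ| = ½ · 3 · 4 = $6.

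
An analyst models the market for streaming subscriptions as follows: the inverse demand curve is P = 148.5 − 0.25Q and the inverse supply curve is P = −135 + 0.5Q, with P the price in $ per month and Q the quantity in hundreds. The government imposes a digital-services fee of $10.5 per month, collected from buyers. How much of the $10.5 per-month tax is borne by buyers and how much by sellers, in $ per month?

Inverting to Q(P) form: Qd = 594 − 4P; Qs = 2P + 270.
Without the tax, 594 − 4P = 2P + 270 gives 6P = 324, so P* = $54 and Q* = 378.
With the tax collected from buyers, demand (in seller-price terms) shifts: Qd = 594 − 4(P + 10.5).
New equilibrium: buyers pay $57.5, sellers receive $47, Q = 364. (Wedge: Pb − Ps = 10.5.)
Burden on buyers: $3.5; on sellers: $7. (They sum to $10.5.)

Buyers bear $3.5 per month; sellers bear $7 per month.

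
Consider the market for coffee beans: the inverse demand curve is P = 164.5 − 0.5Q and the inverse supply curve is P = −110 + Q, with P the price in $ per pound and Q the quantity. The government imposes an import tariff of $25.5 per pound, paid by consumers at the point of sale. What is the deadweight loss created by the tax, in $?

Deadweight loss = $216.75.

Inverting to Q(P) form: Qd = 329 − 2P; Qs = P + 110.
Before the tax: set 329 − 2P = P + 110 → P* = $73, Q* = 183.
With the tax collected from consumers, demand (in seller-price terms) shifts: Qd = 329 − 2(P + 25.5).
Solving gives Q = 166 with consumers paying $81.5 and sellers receiving $56 (the $25.5 wedge).
Quantity falls by |ΔQ| = |183 − 166| = 17.
DWL = ½ · t · |ΔQ| = ½ · 25.5 · 17 = $216.75.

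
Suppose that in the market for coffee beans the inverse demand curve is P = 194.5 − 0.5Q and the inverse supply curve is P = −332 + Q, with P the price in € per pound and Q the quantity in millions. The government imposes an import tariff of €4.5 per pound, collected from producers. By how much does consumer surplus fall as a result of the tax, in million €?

Consumer surplus falls by €524.25 million.

Inverting to Q(P) form: Qd = 389 − 2P; Qs = P + 332.
Without the tax, 389 − 2P = P + 332 gives 3P = 57, so P* = €19 and Q* = 351.
With the tax collected from producers, supply shifts: Qs = (P − 4.5) + 332.
New equilibrium: buyers pay €20.5, producers receive €16, Q = 348. (Wedge: Pb − Ps = 4.5.)
ΔCS is the trapezoid between Q = 348 and Q = 351 of height €1.5: ½ · (351 + 348) · 1.5 = €524.25.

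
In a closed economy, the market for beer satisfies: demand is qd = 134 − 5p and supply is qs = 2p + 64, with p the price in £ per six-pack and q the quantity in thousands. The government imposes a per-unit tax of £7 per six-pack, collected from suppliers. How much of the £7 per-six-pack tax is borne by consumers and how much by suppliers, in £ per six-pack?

Consumers bear £2 per six-pack; suppliers bear £5 per six-pack.

Without the tax, 134 − 5p = 2p + 64 gives 7p = 70, so p* = £10 and q* = 84.
With the tax collected from suppliers, supply shifts: qs = 2(p − 7) + 64.
New equilibrium: consumers pay £12, suppliers receive £5, q = 74. (Wedge: pb − ps = 7.)
Burden on consumers: £2; on suppliers: £5. (They sum to £7.)
The less price-elastic side of the market bears the larger share of a per-unit tax.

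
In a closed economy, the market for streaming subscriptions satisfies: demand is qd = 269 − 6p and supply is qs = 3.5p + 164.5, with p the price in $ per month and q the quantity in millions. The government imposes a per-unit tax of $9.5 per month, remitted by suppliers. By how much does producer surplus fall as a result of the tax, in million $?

Producer surplus falls by $1155 million.

Before the tax: set 269 − 6p = 3.5p + 164.5 → p* = $11, q* = 203.
With the tax collected from suppliers, supply shifts: qs = 3.5(p − 9.5) + 164.5.
Solving gives q = 182 with buyers paying $14.5 and suppliers receiving $5 (the $9.5 wedge).
ΔPS is the trapezoid between Q = 182 and Q = 203 of height $6: ½ · (203 + 182) · 6 = $1155.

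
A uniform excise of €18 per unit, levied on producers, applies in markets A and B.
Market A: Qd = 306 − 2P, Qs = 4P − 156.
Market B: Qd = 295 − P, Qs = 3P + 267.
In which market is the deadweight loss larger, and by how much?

Market A, by €94.5.

Market A: pre-tax P* = €77, Q* = 152; post-tax Q = 128; deadweight loss = €216.
Market B: pre-tax P* = €7, Q* = 288; post-tax Q = 274.5; deadweight loss = €121.5.
Difference: €216 vs €121.5 → market A is larger by €94.5.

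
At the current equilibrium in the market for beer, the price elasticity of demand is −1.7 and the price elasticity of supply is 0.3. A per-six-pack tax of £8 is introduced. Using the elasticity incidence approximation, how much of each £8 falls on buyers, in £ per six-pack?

Incidence ratio: buyers' share ≈ εs / (εs + |εd|) = 0.3 / (0.3 + 1.7) = 0.15.
So buyers bear ≈ 0.15 × £8 = £1.2; sellers bear £6.8.

Buyers bear ≈ £1.2 per six-pack.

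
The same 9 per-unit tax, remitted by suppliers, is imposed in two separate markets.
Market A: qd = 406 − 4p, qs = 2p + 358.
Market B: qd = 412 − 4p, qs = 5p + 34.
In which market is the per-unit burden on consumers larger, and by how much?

Market A: pre-tax p* = 8, q* = 374; post-tax q = 362; per-unit burden on consumers = 3.
Market B: pre-tax p* = 42, q* = 244; post-tax q = 224; per-unit burden on consumers = 5.
Difference: 3 vs 5 → market B is larger by 2.

Market B, by 2.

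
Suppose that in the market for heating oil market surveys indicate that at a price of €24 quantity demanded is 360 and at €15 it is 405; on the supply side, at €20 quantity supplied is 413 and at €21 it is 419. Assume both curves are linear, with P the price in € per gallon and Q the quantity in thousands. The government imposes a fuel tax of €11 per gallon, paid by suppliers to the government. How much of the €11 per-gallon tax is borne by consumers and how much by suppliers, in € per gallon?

Consumers bear €6 per gallon; suppliers bear €5 per gallon.

Demand slope: (405 − 360)/(15 − 24) = -5, so Qd = 480 − 5P.
Supply slope: (419 − 413)/(21 − 20) = 6, so Qs = 6P + 293.
Without the tax, 480 − 5P = 6P + 293 gives 11P = 187, so P* = €17 and Q* = 395.
With the tax collected from suppliers, supply shifts: Qs = 6(P − 11) + 293.
Solving gives Q = 365 with consumers paying €23 and suppliers receiving €12 (the €11 wedge).
Burden on consumers: €6; on suppliers: €5. (They sum to €11.)
The less price-elastic side of the market bears the larger share of a per-unit tax.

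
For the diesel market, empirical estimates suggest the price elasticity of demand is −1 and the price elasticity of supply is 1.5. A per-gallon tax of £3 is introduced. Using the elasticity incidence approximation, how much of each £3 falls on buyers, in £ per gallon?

Buyers bear ≈ £1.8 per gallon.

Incidence ratio: buyers' share ≈ εs / (εs + |εd|) = 1.5 / (1.5 + 1) = 0.6.
So buyers bear ≈ 0.6 × £3 = £1.8; producers bear £1.2.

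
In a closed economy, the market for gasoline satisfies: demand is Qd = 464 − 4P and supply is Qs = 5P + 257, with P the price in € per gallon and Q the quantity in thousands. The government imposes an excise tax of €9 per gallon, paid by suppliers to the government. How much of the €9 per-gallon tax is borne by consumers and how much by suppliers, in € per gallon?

Without the tax, 464 − 4P = 5P + 257 gives 9P = 207, so P* = €23 and Q* = 372.
With the tax collected from suppliers, supply shifts: Qs = 5(P − 9) + 257.
New equilibrium: consumers pay €28, suppliers receive €19, Q = 352. (Wedge: Pb − Ps = 9.)
Burden on consumers: €5; on suppliers: €4. (They sum to €9.)

Consumers bear €5 per gallon; suppliers bear €4 per gallon.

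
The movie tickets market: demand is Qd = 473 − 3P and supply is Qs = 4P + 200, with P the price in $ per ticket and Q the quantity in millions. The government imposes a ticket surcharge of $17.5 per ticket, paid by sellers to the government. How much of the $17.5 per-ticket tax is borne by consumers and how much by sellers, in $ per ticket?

Before the tax: set 473 − 3P = 4P + 200 → P* = $39, Q* = 356.
With the tax collected from sellers, supply shifts: Qs = 4(P − 17.5) + 200.
Solving gives Q = 326 with consumers paying $49 and sellers receiving $31.5 (the $17.5 wedge).
Burden on consumers: $10; on sellers: $7.5. (They sum to $17.5.)
The less price-elastic side of the market bears the larger share of a per-unit tax.

Consumers bear $10 per ticket; sellers bear $7.5 per ticket.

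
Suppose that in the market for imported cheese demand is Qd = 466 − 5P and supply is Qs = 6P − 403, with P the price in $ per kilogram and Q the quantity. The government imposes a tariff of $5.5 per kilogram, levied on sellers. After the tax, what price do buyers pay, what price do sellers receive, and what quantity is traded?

Buyers pay $82; sellers receive $76.5; quantity = 56.

Without the tax, 466 − 5P = 6P − 403 gives 11P = 869, so P* = $79 and Q* = 71.
With the tax collected from sellers, supply shifts: Qs = 6(P − 5.5) − 403.
New equilibrium: buyers pay $82, sellers receive $76.5, Q = 56. (Wedge: Pb − Ps = 5.5.)
The less price-elastic side of the market bears the larger share of a per-unit tax.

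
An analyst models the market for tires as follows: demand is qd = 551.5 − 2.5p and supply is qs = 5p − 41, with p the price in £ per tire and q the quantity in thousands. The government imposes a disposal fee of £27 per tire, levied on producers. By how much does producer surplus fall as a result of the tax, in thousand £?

Before the tax: set 551.5 − 2.5p = 5p − 41 → p* = £79, q* = 354.
With the tax collected from producers, supply shifts: qs = 5(p − 27) − 41.
Solving gives q = 309 with buyers paying £97 and producers receiving £70 (the £27 wedge).
ΔPS is the trapezoid between Q = 309 and Q = 354 of height £9: ½ · (354 + 309) · 9 = £2983.5.

Producer surplus falls by £2983.5 thousand.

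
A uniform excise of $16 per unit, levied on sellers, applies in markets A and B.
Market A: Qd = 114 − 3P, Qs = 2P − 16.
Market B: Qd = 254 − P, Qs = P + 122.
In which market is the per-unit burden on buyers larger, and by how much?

Market B, by $1.6.

Market A: pre-tax P* = $26, Q* = 36; post-tax Q = 16.8; per-unit burden on buyers = $6.4.
Market B: pre-tax P* = $66, Q* = 188; post-tax Q = 180; per-unit burden on buyers = $8.
Difference: $6.4 vs $8 → market B is larger by $1.6.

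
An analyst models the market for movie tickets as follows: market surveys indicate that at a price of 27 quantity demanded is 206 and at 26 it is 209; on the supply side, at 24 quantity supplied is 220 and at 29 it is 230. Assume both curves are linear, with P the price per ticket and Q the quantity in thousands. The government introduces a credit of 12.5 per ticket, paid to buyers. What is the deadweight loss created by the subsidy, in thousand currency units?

Demand slope: (209 − 206)/(26 − 27) = -3, so Qd = 287 − 3P.
Supply slope: (230 − 220)/(29 − 24) = 2, so Qs = 2P + 172.
Before the subsidy: set 287 − 3P = 2P + 172 → P* = 23, Q* = 218.
With a per-unit subsidy paid to buyers, each effectively pays P − 12.5, so demand becomes Qd = 287 − 3(P − 12.5).
New equilibrium: buyers pay 18, sellers receive 30.5, Q = 233. (Wedge: Pb − Ps = −12.5.)
Quantity rises by |ΔQ| = |218 − 233| = 15.
DWL = ½ · t · |ΔQ| = ½ · 12.5 · 15 = 93.75.

Deadweight loss = 93.75 thousand.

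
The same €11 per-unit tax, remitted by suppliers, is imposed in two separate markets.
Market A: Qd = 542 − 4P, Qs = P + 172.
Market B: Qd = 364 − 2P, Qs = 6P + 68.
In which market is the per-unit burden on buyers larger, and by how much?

Market A: pre-tax P* = €74, Q* = 246; post-tax Q = 237.2; per-unit burden on buyers = €2.2.
Market B: pre-tax P* = €37, Q* = 290; post-tax Q = 273.5; per-unit burden on buyers = €8.25.
Difference: €2.2 vs €8.25 → market B is larger by €6.05.

Market B, by €6.05.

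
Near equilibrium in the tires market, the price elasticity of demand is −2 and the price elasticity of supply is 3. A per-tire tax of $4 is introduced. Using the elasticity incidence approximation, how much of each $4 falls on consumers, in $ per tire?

Consumers bear ≈ $2.4 per tire.

Incidence ratio: consumers' share ≈ εs / (εs + |εd|) = 3 / (3 + 2) = 0.6.
So consumers bear ≈ 0.6 × $4 = $2.4; sellers bear $1.6.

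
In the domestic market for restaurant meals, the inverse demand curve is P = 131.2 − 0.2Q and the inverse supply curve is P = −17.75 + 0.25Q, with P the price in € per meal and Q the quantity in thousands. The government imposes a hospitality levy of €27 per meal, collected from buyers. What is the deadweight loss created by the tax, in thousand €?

Deadweight loss = €810 thousand.

Rewrite in direct form: Qd = 656 − 5P and Qs = 4P + 71.
Without the tax, 656 − 5P = 4P + 71 gives 9P = 585, so P* = €65 and Q* = 331.
With the tax collected from buyers, demand (in seller-price terms) shifts: Qd = 656 − 5(P + 27).
Solving gives Q = 271 with buyers paying €77 and producers receiving €50 (the €27 wedge).
Quantity falls by |ΔQ| = |331 − 271| = 60.
DWL = ½ · t · |ΔQ| = ½ · 27 · 60 = €810.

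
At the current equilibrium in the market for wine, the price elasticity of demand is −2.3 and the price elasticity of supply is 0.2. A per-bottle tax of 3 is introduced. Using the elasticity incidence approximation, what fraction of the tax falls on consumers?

Consumers' share ≈ 0.08.

Incidence ratio: consumers' share ≈ εs / (εs + |εd|) = 0.2 / (0.2 + 2.3) = 0.08.
Supply is the less elastic side, so consumers bear the smaller share.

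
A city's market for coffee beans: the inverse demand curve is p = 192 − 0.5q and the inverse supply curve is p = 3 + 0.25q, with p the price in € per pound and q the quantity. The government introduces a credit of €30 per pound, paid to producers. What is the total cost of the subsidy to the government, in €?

Government outlay = €8760.

Rewrite in direct form: qd = 384 − 2p and qs = 4p − 12.
Before the subsidy: set 384 − 2p = 4p − 12 → p* = €66, q* = 252.
With a per-unit subsidy paid to producers, each receives p + 30 per unit sold, so supply becomes qs = 4(p + 30) − 12.
Solving gives q = 292 with consumers paying €46 and producers receiving €76 (the €30 wedge).
Outlay = t · Q = 30 · 292 = €8760.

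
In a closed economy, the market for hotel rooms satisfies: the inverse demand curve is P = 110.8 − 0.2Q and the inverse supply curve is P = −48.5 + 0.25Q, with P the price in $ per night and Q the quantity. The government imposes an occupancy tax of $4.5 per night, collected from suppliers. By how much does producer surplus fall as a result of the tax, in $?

Inverting to Q(P) form: Qd = 554 − 5P; Qs = 4P + 194.
Before the tax: set 554 − 5P = 4P + 194 → P* = $40, Q* = 354.
With the tax collected from suppliers, supply shifts: Qs = 4(P − 4.5) + 194.
Solving gives Q = 344 with consumers paying $42 and suppliers receiving $37.5 (the $4.5 wedge).
ΔPS is the trapezoid between Q = 344 and Q = 354 of height $2.5: ½ · (354 + 344) · 2.5 = $872.5.

Producer surplus falls by $872.5.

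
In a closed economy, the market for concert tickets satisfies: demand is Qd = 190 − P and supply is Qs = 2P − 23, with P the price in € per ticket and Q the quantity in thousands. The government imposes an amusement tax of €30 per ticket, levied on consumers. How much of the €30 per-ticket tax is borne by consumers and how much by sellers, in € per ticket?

Without the tax, 190 − P = 2P − 23 gives 3P = 213, so P* = €71 and Q* = 119.
With the tax collected from consumers, demand (in seller-price terms) shifts: Qd = 190 − (P + 30).
Solving gives Q = 99 with consumers paying €91 and sellers receiving €61 (the €30 wedge).
Burden on consumers: €20; on sellers: €10. (They sum to €30.)

Consumers bear €20 per ticket; sellers bear €10 per ticket.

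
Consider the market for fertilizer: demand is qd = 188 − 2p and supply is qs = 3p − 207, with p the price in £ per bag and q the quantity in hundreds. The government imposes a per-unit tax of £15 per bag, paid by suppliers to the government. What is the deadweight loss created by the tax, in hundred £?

Without the tax, 188 − 2p = 3p − 207 gives 5p = 395, so p* = £79 and q* = 30.
With the tax collected from suppliers, supply shifts: qs = 3(p − 15) − 207.
New equilibrium: consumers pay £88, suppliers receive £73, q = 12. (Wedge: pb − ps = 15.)
Quantity falls by |ΔQ| = |30 − 12| = 18.
DWL = ½ · t · |ΔQ| = ½ · 15 · 18 = £135.

Deadweight loss = £135 hundred.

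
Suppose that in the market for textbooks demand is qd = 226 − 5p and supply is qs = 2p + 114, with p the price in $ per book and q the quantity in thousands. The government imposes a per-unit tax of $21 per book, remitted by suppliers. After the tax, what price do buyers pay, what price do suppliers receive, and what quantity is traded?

Buyers pay $22; suppliers receive $1; quantity = 116.

Without the tax, 226 − 5p = 2p + 114 gives 7p = 112, so p* = $16 and q* = 146.
With the tax collected from suppliers, supply shifts: qs = 2(p − 21) + 114.
New equilibrium: buyers pay $22, suppliers receive $1, q = 116. (Wedge: pb − ps = 21.)
The less price-elastic side of the market bears the larger share of a per-unit tax.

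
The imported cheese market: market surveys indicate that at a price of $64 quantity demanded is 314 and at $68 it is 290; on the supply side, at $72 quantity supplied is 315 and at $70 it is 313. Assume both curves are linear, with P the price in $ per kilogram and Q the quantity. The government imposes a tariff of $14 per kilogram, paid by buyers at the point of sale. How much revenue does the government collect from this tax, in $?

Demand slope: (290 − 314)/(68 − 64) = -6, so Qd = 698 − 6P.
Supply slope: (313 − 315)/(70 − 72) = 1, so Qs = P + 243.
Before the tax: set 698 − 6P = P + 243 → P* = $65, Q* = 308.
With the tax collected from buyers, demand (in seller-price terms) shifts: Qd = 698 − 6(P + 14).
Solving gives Q = 296 with buyers paying $67 and suppliers receiving $53 (the $14 wedge).
Revenue = t · Q = 14 · 296 = $4144.

Tax revenue = $4144.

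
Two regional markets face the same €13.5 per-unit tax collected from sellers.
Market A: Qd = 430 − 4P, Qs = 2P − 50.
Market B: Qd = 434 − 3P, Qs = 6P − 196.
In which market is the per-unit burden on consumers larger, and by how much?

Market B, by €4.5.

Market A: pre-tax P* = €80, Q* = 110; post-tax Q = 92; per-unit burden on consumers = €4.5.
Market B: pre-tax P* = €70, Q* = 224; post-tax Q = 197; per-unit burden on consumers = €9.
Difference: €4.5 vs €9 → market B is larger by €4.5.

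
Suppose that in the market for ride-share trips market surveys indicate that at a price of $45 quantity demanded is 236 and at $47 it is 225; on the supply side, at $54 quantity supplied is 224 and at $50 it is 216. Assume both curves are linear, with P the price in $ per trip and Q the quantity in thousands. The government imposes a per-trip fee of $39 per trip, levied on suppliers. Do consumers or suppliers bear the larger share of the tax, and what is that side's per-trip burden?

Suppliers bear the larger share: $28.6 per trip.

Demand slope: (225 − 236)/(47 − 45) = -5.5, so Qd = 483.5 − 5.5P.
Supply slope: (216 − 224)/(50 − 54) = 2, so Qs = 2P + 116.
Before the tax: set 483.5 − 5.5P = 2P + 116 → P* = $49, Q* = 214.
With the tax collected from suppliers, supply shifts: Qs = 2(P − 39) + 116.
Solving gives Q = 156.8 with consumers paying $59.4 and suppliers receiving $20.4 (the $39 wedge).
Per-trip burden: consumers $10.4, suppliers $28.6.
Suppliers take the larger share because supply is less price-elastic here (demand slope 5.5 vs supply slope 2).
The less price-elastic side of the market bears the larger share of a per-unit tax.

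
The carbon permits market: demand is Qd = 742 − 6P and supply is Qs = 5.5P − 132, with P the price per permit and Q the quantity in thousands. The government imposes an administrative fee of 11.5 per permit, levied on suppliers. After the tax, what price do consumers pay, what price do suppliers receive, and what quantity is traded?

Before the tax: set 742 − 6P = 5.5P − 132 → P* = 76, Q* = 286.
With the tax collected from suppliers, supply shifts: Qs = 5.5(P − 11.5) − 132.
Solving gives Q = 253 with consumers paying 81.5 and suppliers receiving 70 (the 11.5 wedge).
The less price-elastic side of the market bears the larger share of a per-unit tax.

Consumers pay 81.5; suppliers receive 70; quantity = 253.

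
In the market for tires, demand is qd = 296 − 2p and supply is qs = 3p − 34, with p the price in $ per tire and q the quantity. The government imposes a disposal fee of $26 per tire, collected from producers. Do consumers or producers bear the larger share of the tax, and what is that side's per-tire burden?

Consumers bear the larger share: $15.6 per tire.

Without the tax, 296 − 2p = 3p − 34 gives 5p = 330, so p* = $66 and q* = 164.
With the tax collected from producers, supply shifts: qs = 3(p − 26) − 34.
New equilibrium: consumers pay $81.6, producers receive $55.6, q = 132.8. (Wedge: pb − ps = 26.)
Per-tire burden: consumers $15.6, producers $10.4.
Consumers take the larger share because demand is less price-elastic here (demand slope 2 vs supply slope 3).
The less price-elastic side of the market bears the larger share of a per-unit tax.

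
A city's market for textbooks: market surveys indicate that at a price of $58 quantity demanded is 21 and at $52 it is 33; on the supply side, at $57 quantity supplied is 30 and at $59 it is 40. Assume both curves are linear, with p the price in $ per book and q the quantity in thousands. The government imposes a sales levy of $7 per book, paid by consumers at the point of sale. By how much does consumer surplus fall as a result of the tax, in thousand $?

Consumer surplus falls by $100 thousand.

Demand slope: (33 − 21)/(52 − 58) = -2, so qd = 137 − 2p.
Supply slope: (40 − 30)/(59 − 57) = 5, so qs = 5p − 255.
Before the tax: set 137 − 2p = 5p − 255 → p* = $56, q* = 25.
With the tax collected from consumers, demand (in seller-price terms) shifts: qd = 137 − 2(p + 7).
New equilibrium: consumers pay $61, producers receive $54, q = 15. (Wedge: pb − ps = 7.)
ΔCS is the trapezoid between Q = 15 and Q = 25 of height $5: ½ · (25 + 15) · 5 = $100.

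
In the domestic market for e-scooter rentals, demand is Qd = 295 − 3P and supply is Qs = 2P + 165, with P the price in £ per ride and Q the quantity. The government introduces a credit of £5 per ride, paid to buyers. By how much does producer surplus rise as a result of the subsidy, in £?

Producer surplus rises by £660.

Before the subsidy: set 295 − 3P = 2P + 165 → P* = £26, Q* = 217.
With a per-unit subsidy paid to buyers, each effectively pays P − 5, so demand becomes Qd = 295 − 3(P − 5).
New equilibrium: buyers pay £24, suppliers receive £29, Q = 223. (Wedge: Pb − Ps = −5.)
ΔPS is the trapezoid between Q = 223 and Q = 217 of height £3: ½ · (217 + 223) · 3 = £660.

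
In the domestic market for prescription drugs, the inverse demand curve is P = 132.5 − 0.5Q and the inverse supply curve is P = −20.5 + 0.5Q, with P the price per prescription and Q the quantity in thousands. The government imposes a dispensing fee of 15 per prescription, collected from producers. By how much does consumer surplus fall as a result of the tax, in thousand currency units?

Consumer surplus falls by 1091.25 thousand.

Rewrite in direct form: Qd = 265 − 2P and Qs = 2P + 41.
Without the tax, 265 − 2P = 2P + 41 gives 4P = 224, so P* = 56 and Q* = 153.
With the tax collected from producers, supply shifts: Qs = 2(P − 15) + 41.
Solving gives Q = 138 with consumers paying 63.5 and producers receiving 48.5 (the 15 wedge).
ΔCS is the trapezoid between Q = 138 and Q = 153 of height 7.5: ½ · (153 + 138) · 7.5 = 1091.25.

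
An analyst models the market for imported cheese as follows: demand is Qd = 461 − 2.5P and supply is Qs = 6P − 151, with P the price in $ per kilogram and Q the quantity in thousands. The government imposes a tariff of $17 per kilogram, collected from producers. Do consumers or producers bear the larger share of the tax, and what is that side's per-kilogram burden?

Before the tax: set 461 − 2.5P = 6P − 151 → P* = $72, Q* = 281.
With the tax collected from producers, supply shifts: Qs = 6(P − 17) − 151.
New equilibrium: consumers pay $84, producers receive $67, Q = 251. (Wedge: Pb − Ps = 17.)
Per-kilogram burden: consumers $12, producers $5.
Consumers take the larger share because demand is less price-elastic here (demand slope 2.5 vs supply slope 6).

Consumers bear the larger share: $12 per kilogram.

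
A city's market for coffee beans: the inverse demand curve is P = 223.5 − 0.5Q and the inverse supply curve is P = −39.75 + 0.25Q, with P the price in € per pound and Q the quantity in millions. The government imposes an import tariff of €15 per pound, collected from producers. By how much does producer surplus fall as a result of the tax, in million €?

Producer surplus falls by €1705 million.

Inverting to Q(P) form: Qd = 447 − 2P; Qs = 4P + 159.
Without the tax, 447 − 2P = 4P + 159 gives 6P = 288, so P* = €48 and Q* = 351.
With the tax collected from producers, supply shifts: Qs = 4(P − 15) + 159.
Solving gives Q = 331 with consumers paying €58 and producers receiving €43 (the €15 wedge).
ΔPS is the trapezoid between Q = 331 and Q = 351 of height €5: ½ · (351 + 331) · 5 = €1705.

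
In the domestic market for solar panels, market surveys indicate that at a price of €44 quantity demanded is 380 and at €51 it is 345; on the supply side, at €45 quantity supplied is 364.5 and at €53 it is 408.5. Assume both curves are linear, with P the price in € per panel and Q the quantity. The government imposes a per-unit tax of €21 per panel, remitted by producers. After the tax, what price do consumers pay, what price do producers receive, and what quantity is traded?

Consumers pay €57; producers receive €36; quantity = 315.

Demand slope: (345 − 380)/(51 − 44) = -5, so Qd = 600 − 5P.
Supply slope: (408.5 − 364.5)/(53 − 45) = 5.5, so Qs = 5.5P + 117.
Without the tax, 600 − 5P = 5.5P + 117 gives 10.5P = 483, so P* = €46 and Q* = 370.
With the tax collected from producers, supply shifts: Qs = 5.5(P − 21) + 117.
Solving gives Q = 315 with consumers paying €57 and producers receiving €36 (the €21 wedge).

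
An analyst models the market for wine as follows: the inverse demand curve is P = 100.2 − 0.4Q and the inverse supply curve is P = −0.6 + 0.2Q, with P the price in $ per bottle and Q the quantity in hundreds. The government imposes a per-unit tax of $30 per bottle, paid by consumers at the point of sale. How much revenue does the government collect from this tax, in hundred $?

Rewrite in direct form: Qd = 250.5 − 2.5P and Qs = 5P + 3.
Before the tax: set 250.5 − 2.5P = 5P + 3 → P* = $33, Q* = 168.
With the tax collected from consumers, demand (in seller-price terms) shifts: Qd = 250.5 − 2.5(P + 30).
Solving gives Q = 118 with consumers paying $53 and sellers receiving $23 (the $30 wedge).
Revenue = t · Q = 30 · 118 = $3540.

Tax revenue = $3540 hundred.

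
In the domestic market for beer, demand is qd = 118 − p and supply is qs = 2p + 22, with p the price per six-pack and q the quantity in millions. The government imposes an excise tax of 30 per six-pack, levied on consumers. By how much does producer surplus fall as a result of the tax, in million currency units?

Producer surplus falls by 760 million.

Without the tax, 118 − p = 2p + 22 gives 3p = 96, so p* = 32 and q* = 86.
With the tax collected from consumers, demand (in seller-price terms) shifts: qd = 118 − (p + 30).
Solving gives q = 66 with consumers paying 52 and sellers receiving 22 (the 30 wedge).
ΔPS is the trapezoid between Q = 66 and Q = 86 of height 10: ½ · (86 + 66) · 10 = 760.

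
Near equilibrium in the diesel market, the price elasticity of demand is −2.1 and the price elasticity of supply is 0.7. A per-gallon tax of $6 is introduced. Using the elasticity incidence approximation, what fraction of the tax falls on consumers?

Incidence ratio: consumers' share ≈ εs / (εs + |εd|) = 0.7 / (0.7 + 2.1) = 0.25.
Supply is the less elastic side, so consumers bear the smaller share.

Consumers' share ≈ 0.25.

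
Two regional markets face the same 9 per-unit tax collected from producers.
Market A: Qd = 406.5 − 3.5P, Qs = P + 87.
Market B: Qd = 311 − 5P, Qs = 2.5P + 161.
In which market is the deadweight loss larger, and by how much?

Market B, by 36.

Market A: pre-tax P* = 71, Q* = 158; post-tax Q = 151; deadweight loss = 31.5.
Market B: pre-tax P* = 20, Q* = 211; post-tax Q = 196; deadweight loss = 67.5.
Difference: 31.5 vs 67.5 → market B is larger by 36.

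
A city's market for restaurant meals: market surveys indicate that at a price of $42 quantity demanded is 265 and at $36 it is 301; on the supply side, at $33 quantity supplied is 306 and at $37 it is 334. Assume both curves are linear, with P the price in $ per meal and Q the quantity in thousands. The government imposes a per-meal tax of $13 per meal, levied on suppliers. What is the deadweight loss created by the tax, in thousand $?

Demand slope: (301 − 265)/(36 − 42) = -6, so Qd = 517 − 6P.
Supply slope: (334 − 306)/(37 − 33) = 7, so Qs = 7P + 75.
Without the tax, 517 − 6P = 7P + 75 gives 13P = 442, so P* = $34 and Q* = 313.
With the tax collected from suppliers, supply shifts: Qs = 7(P − 13) + 75.
New equilibrium: buyers pay $41, suppliers receive $28, Q = 271. (Wedge: Pb − Ps = 13.)
Quantity falls by |ΔQ| = |313 − 271| = 42.
DWL = ½ · t · |ΔQ| = ½ · 13 · 42 = $273.

Deadweight loss = $273 thousand.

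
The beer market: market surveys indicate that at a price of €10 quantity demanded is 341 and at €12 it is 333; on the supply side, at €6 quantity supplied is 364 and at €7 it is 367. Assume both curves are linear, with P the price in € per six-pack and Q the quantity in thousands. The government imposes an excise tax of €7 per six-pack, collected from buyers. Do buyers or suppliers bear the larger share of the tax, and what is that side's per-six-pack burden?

Suppliers bear the larger share: €4 per six-pack.

Demand slope: (333 − 341)/(12 − 10) = -4, so Qd = 381 − 4P.
Supply slope: (367 − 364)/(7 − 6) = 3, so Qs = 3P + 346.
Before the tax: set 381 − 4P = 3P + 346 → P* = €5, Q* = 361.
With the tax collected from buyers, demand (in seller-price terms) shifts: Qd = 381 − 4(P + 7).
Solving gives Q = 349 with buyers paying €8 and suppliers receiving €1 (the €7 wedge).
Per-six-pack burden: buyers €3, suppliers €4.
Suppliers take the larger share because supply is less price-elastic here (demand slope 4 vs supply slope 3).
The less price-elastic side of the market bears the larger share of a per-unit tax.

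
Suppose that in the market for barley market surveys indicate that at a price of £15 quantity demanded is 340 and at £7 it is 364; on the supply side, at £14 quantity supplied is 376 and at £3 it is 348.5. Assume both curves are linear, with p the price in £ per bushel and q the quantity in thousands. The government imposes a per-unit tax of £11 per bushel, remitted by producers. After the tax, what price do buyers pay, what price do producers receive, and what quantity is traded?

Demand slope: (364 − 340)/(7 − 15) = -3, so qd = 385 − 3p.
Supply slope: (348.5 − 376)/(3 − 14) = 2.5, so qs = 2.5p + 341.
Without the tax, 385 − 3p = 2.5p + 341 gives 5.5p = 44, so p* = £8 and q* = 361.
With the tax collected from producers, supply shifts: qs = 2.5(p − 11) + 341.
New equilibrium: buyers pay £13, producers receive £2, q = 346. (Wedge: pb − ps = 11.)

Buyers pay £13; producers receive £2; quantity = 346.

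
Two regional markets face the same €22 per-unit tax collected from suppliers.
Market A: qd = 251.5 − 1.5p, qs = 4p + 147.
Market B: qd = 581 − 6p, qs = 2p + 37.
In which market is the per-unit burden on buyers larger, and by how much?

Market A: pre-tax p* = €19, q* = 223; post-tax q = 199; per-unit burden on buyers = €16.
Market B: pre-tax p* = €68, q* = 173; post-tax q = 140; per-unit burden on buyers = €5.5.
Difference: €16 vs €5.5 → market A is larger by €10.5.

Market A, by €10.5.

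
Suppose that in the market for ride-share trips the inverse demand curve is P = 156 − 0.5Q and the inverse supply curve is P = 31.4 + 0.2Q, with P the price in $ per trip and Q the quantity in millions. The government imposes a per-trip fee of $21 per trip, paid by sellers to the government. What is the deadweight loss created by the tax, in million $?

Inverting to Q(P) form: Qd = 312 − 2P; Qs = 5P − 157.
Before the tax: set 312 − 2P = 5P − 157 → P* = $67, Q* = 178.
With the tax collected from sellers, supply shifts: Qs = 5(P − 21) − 157.
Solving gives Q = 148 with buyers paying $82 and sellers receiving $61 (the $21 wedge).
Quantity falls by |ΔQ| = |178 − 148| = 30.
DWL = ½ · t · |ΔQ| = ½ · 21 · 30 = $315.

Deadweight loss = $315 million.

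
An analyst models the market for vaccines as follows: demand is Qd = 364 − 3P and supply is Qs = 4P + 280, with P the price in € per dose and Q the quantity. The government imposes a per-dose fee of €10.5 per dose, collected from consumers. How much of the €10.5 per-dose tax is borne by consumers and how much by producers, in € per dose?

Consumers bear €6 per dose; producers bear €4.5 per dose.

Without the tax, 364 − 3P = 4P + 280 gives 7P = 84, so P* = €12 and Q* = 328.
With the tax collected from consumers, demand (in seller-price terms) shifts: Qd = 364 − 3(P + 10.5).
New equilibrium: consumers pay €18, producers receive €7.5, Q = 310. (Wedge: Pb − Ps = 10.5.)
Burden on consumers: €6; on producers: €4.5. (They sum to €10.5.)
The less price-elastic side of the market bears the larger share of a per-unit tax.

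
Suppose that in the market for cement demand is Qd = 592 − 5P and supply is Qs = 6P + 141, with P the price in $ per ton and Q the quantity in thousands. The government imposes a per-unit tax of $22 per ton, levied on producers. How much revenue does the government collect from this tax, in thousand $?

Tax revenue = $7194 thousand.

Before the tax: set 592 − 5P = 6P + 141 → P* = $41, Q* = 387.
With the tax collected from producers, supply shifts: Qs = 6(P − 22) + 141.
Solving gives Q = 327 with buyers paying $53 and producers receiving $31 (the $22 wedge).
Revenue = t · Q = 22 · 327 = $7194.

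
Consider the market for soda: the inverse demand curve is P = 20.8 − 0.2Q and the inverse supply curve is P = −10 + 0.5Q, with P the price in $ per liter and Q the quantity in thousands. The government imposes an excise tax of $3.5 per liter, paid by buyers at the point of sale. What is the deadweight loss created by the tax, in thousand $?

Rewrite in direct form: Qd = 104 − 5P and Qs = 2P + 20.
Before the tax: set 104 − 5P = 2P + 20 → P* = $12, Q* = 44.
With the tax collected from buyers, demand (in seller-price terms) shifts: Qd = 104 − 5(P + 3.5).
Solving gives Q = 39 with buyers paying $13 and sellers receiving $9.5 (the $3.5 wedge).
Quantity falls by |ΔQ| = |44 − 39| = 5.
DWL = ½ · t · |ΔQ| = ½ · 3.5 · 5 = $8.75.

Deadweight loss = $8.75 thousand.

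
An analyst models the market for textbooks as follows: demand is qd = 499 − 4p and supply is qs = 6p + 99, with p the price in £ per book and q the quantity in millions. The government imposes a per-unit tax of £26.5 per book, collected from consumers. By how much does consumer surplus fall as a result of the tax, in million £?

Consumer surplus falls by £4884.48 million.

Without the tax, 499 − 4p = 6p + 99 gives 10p = 400, so p* = £40 and q* = 339.
With the tax collected from consumers, demand (in seller-price terms) shifts: qd = 499 − 4(p + 26.5).
Solving gives q = 275.4 with consumers paying £55.9 and sellers receiving £29.4 (the £26.5 wedge).
ΔCS is the trapezoid between Q = 275.4 and Q = 339 of height £15.9: ½ · (339 + 275.4) · 15.9 = £4884.48.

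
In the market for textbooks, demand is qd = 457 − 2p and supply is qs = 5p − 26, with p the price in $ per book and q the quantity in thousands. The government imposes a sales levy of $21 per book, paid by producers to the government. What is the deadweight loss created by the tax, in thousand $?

Deadweight loss = $315 thousand.

Before the tax: set 457 − 2p = 5p − 26 → p* = $69, q* = 319.
With the tax collected from producers, supply shifts: qs = 5(p − 21) − 26.
New equilibrium: buyers pay $84, producers receive $63, q = 289. (Wedge: pb − ps = 21.)
Quantity falls by |ΔQ| = |319 − 289| = 30.
DWL = ½ · t · |ΔQ| = ½ · 21 · 30 = $315.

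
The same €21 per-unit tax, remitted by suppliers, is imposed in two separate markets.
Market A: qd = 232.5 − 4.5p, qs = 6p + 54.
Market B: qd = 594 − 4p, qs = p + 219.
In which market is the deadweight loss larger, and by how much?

Market A, by €390.6.

Market A: pre-tax p* = €17, q* = 156; post-tax q = 102; deadweight loss = €567.
Market B: pre-tax p* = €75, q* = 294; post-tax q = 277.2; deadweight loss = €176.4.
Difference: €567 vs €176.4 → market A is larger by €390.6.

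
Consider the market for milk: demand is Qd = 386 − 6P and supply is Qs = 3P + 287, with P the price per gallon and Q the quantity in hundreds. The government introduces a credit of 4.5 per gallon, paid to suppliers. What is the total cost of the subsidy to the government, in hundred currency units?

Government outlay = 1480.5 hundred.

Without the subsidy, 386 − 6P = 3P + 287 gives 9P = 99, so P* = 11 and Q* = 320.
With a per-unit subsidy paid to suppliers, each receives P + 4.5 per unit sold, so supply becomes Qs = 3(P + 4.5) + 287.
New equilibrium: consumers pay 9.5, suppliers receive 14, Q = 329. (Wedge: Pb − Ps = −4.5.)
Outlay = t · Q = 4.5 · 329 = 1480.5.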